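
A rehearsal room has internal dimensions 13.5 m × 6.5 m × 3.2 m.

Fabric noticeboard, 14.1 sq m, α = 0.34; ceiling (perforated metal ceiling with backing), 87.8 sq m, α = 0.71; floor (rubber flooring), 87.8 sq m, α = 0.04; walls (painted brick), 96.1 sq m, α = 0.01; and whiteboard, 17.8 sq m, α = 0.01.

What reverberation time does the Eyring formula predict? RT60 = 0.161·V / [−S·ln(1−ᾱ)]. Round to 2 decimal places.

0.55 s

S = Σ Sᵢ = 303.6 sq m.
Σ(Sᵢαᵢ) = 14.1·0.34 + 87.8·0.71 + 87.8·0.04 + 96.1·0.01 + 17.8·0.01 = 71.783.
Mean coefficient ᾱ = A/S = 0.2364.
Eyring denominator: −S ln(1−ᾱ) = 81.884.
V = 13.5 × 6.5 × 3.2 = 280.8 m³.
RT60 = 0.161 × 280.8 / 81.884 = 0.55 s.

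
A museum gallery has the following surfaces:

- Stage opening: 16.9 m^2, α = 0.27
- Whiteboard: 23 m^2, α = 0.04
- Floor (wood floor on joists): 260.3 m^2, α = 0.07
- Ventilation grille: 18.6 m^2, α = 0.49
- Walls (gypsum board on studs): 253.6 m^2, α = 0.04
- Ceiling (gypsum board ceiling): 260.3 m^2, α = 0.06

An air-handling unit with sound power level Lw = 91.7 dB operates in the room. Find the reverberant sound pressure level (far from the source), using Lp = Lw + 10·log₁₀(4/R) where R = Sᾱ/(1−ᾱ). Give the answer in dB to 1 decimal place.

79.7 dB

Σ(Sᵢαᵢ) = 16.9·0.27 + 23·0.04 + 260.3·0.07 + 18.6·0.49 + 253.6·0.04 + 260.3·0.06 = 58.580; total area S = 832.7 m^2.
ᾱ = 0.0703, so room constant R = A/(1−ᾱ) = 63.010 m^2.
Lp = Lw + 10 log₁₀(4/R) = 91.7 -11.97 = 79.7 dB.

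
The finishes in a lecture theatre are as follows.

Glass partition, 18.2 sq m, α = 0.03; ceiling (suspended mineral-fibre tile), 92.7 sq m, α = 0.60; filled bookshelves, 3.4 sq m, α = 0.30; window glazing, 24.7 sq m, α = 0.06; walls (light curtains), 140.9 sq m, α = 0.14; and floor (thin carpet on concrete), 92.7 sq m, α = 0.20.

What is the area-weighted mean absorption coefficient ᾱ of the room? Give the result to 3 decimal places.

S = Σ Sᵢ = 18.2 + 92.7 + 3.4 + 24.7 + 140.9 + 92.7 = 372.6 sq m.
Weighted sum Σ Sα = 96.934.
ᾱ = 96.934 / 372.6 = 0.260.

0.260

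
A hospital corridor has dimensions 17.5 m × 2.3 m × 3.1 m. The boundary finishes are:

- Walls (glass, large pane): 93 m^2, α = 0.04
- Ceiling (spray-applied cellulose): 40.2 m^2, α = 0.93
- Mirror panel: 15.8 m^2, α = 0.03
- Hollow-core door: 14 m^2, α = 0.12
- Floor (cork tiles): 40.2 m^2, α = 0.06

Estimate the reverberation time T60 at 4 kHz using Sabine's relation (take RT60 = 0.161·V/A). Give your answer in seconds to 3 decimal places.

0.440 s

Total absorption A = 93×0.04 + 40.2×0.93 + 15.8×0.03 + 14×0.12 + 40.2×0.06
  = 3.720 + 37.386 + 0.474 + 1.680 + 2.412 = 45.672 m^2 sabins.
Volume V = 17.5 × 2.3 × 3.1 = 124.775 m³.
Sabine: RT60 = 0.161 × 124.775 / 45.672 = 0.440 s.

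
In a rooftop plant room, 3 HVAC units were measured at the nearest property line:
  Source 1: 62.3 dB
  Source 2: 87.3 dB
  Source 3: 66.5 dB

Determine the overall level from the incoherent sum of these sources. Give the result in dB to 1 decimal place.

Σ 10^(Lᵢ/10) = 5.432e+08.
Back to dB: 10·log₁₀ Σ = 87.3 dB.

87.3 dB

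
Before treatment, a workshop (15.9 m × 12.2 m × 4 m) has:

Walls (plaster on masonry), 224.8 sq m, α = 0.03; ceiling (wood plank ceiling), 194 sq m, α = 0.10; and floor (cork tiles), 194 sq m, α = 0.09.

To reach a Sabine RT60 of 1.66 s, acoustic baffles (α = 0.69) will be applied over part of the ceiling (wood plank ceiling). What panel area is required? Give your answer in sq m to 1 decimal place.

Equivalent absorption area: A₁ = 224.8×0.03 + 194×0.10 + 194×0.09 = 43.604 sq m.
Required A₂ = 0.161·775.92/1.66 = 75.255 sabins.
ΔA needed = 75.255 − 43.604 = 31.651 sabins.
Net gain per sq m: Δα = 0.69 − 0.10 = 0.59.
Area = ΔA/Δα = 31.651/0.59 = 53.6 sq m.

53.6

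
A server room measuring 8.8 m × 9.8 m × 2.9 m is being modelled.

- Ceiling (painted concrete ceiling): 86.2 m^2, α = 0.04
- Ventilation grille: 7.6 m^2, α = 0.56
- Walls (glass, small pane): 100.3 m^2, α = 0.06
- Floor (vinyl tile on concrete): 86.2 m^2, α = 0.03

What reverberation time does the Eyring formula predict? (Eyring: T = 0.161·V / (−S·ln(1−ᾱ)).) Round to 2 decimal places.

2.40 sec

S = Σ Sᵢ = 280.3 m^2.
Σ(Sᵢαᵢ) = 86.2×0.04 + 7.6×0.56 + 100.3×0.06 + 86.2×0.03 = 16.308.
ᾱ = 16.308 / 280.3 = 0.0582.
−S·ln(1−ᾱ) = −280.3 × ln(1 − 0.0582) = 16.807.
V = 8.8 × 9.8 × 2.9 = 250.096 m³.
T = 0.161·V/[−S·ln(1−ᾱ)] = 0.161·250.096/16.807 = 2.40 s.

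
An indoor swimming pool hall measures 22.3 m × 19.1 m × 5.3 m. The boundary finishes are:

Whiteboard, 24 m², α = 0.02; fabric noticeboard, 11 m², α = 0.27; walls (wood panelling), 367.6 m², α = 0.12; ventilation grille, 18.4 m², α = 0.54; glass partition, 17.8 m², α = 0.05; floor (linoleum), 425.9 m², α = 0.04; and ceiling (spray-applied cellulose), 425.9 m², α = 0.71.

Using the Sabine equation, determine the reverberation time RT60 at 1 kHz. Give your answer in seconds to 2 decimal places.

Total absorption A = 24*0.02 + 11*0.27 + 367.6*0.12 + 18.4*0.54 + 17.8*0.05 + 425.9*0.04 + 425.9*0.71
  = 0.480 + 2.970 + 44.112 + 9.936 + 0.890 + 17.036 + 302.389 = 377.813 m² sabins.
Room volume: 2257.429 m³.
RT60 = 0.161 · V / A = 0.161 × 2257.429 / 377.813 = 0.96 s.

0.96 seconds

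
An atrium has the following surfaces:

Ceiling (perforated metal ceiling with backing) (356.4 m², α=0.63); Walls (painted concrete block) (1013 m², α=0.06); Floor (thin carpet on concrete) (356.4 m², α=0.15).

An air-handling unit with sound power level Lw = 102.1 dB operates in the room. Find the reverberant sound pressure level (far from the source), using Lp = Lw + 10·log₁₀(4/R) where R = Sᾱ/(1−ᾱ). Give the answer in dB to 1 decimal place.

Σ(Sᵢαᵢ) = 356.4·0.63 + 1013·0.06 + 356.4·0.15 = 338.772; total area S = 1725.8 m².
ᾱ = 0.1963, so room constant R = A/(1−ᾱ) = 421.515 m².
Lp = Lw + 10 log₁₀(4/R) = 102.1 -20.23 = 81.9 dB.

81.9 dB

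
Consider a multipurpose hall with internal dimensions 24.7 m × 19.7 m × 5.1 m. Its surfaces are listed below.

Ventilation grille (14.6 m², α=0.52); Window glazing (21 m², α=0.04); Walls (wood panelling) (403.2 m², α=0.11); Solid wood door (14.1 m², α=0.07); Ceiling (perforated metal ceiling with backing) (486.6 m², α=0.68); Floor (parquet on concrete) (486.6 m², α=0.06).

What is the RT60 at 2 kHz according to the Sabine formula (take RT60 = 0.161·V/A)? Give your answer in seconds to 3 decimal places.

Total absorption A = 14.6·0.52 + 21·0.04 + 403.2·0.11 + 14.1·0.07 + 486.6·0.68 + 486.6·0.06
  = 7.592 + 0.840 + 44.352 + 0.987 + 330.888 + 29.196 = 413.855 m² sabins.
Volume V = 24.7 × 19.7 × 5.1 = 2481.609 m³.
T = 0.161 V/A = 0.161·2481.609/413.855 = 0.965 s.

0.965 sec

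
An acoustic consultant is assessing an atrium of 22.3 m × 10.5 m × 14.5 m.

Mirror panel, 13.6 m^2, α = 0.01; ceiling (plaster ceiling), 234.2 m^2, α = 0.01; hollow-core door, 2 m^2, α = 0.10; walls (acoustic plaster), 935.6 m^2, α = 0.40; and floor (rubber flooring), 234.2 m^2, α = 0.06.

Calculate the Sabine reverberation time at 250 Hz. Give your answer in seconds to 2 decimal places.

1.40 seconds

A = Σ Sᵢαᵢ = 13.6*0.01 + 234.2*0.01 + 2*0.10 + 935.6*0.40 + 234.2*0.06 = 390.970 sabins.
Room volume: 3395.175 m³.
RT60 = 0.161 · V / A = 0.161 × 3395.175 / 390.970 = 1.40 s.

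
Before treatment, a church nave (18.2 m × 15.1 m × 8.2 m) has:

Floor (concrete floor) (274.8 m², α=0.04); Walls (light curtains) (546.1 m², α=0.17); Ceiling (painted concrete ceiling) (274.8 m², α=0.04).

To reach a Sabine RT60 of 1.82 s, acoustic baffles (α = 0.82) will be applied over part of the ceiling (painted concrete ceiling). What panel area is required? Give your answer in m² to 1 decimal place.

108.4

Total absorption A₁ = 274.8·0.04 + 546.1·0.17 + 274.8·0.04
  = 10.992 + 92.837 + 10.992 = 114.821 m² sabins.
Required A₂ = 0.161·2253.524/1.82 = 199.350 sabins.
Absorption to add: 199.350 − 114.821 = 84.529 sabins.
Net gain per m²: Δα = 0.82 − 0.04 = 0.78.
Panel area = 84.529 / 0.78 = 108.4 m².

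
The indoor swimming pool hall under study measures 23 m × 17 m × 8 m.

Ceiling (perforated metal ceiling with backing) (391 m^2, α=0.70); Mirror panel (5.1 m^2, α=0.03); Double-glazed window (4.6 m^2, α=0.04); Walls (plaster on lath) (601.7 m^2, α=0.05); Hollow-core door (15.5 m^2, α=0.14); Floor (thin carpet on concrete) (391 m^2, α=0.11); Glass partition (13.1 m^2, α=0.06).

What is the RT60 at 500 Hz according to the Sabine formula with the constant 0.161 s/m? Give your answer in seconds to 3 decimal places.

Summing Sᵢαᵢ: 273.700 + 0.153 + 0.184 + 30.085 + 2.170 + 43.010 + 0.786 → A = 350.088 sabins.
Room volume: 3128 m³.
T = 0.161 V/A = 0.161·3128/350.088 = 1.439 s.

1.439 sec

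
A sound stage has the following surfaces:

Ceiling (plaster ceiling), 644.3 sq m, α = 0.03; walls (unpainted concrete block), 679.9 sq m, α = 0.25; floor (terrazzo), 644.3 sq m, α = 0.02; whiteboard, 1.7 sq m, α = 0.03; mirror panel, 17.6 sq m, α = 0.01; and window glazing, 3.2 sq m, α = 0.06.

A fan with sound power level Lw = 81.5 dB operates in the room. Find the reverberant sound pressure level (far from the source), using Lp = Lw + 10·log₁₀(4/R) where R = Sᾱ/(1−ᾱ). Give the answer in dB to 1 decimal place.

64.0 dB

A = 202.609 sabins; S = 1991.0 sq m.
ᾱ = 0.1018, so room constant R = A/(1−ᾱ) = 225.572 sq m.
Lp = Lw + 10 log₁₀(4/R) = 81.5 -17.51 = 64.0 dB.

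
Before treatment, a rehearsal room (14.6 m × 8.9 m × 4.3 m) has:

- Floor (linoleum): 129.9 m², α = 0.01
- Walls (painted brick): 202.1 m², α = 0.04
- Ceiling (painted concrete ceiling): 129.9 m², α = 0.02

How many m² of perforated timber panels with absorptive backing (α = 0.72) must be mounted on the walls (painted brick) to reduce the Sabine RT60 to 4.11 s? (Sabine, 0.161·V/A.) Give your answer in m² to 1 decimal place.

14.6

A₁ = Σ Sᵢαᵢ = 129.9×0.01 + 202.1×0.04 + 129.9×0.02 = 11.981 sabins.
V = 558.742 m³. Target absorption A₂ = 0.161 × 558.742 / 4.11 = 21.887 sabins.
ΔA needed = 21.887 − 11.981 = 9.906 sabins.
Each m² of panel replacing the walls (painted brick) adds (0.72 − 0.04) = 0.68 sabins.
Panel area = 9.906 / 0.68 = 14.6 m².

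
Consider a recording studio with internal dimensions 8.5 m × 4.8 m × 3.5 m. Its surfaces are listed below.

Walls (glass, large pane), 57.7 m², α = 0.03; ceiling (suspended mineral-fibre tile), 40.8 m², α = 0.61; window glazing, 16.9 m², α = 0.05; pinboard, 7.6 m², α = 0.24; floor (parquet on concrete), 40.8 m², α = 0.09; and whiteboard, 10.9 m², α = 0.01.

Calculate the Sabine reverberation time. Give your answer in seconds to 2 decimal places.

0.70 sec

Summing Sᵢαᵢ: 1.731 + 24.888 + 0.845 + 1.824 + 3.672 + 0.109 → A = 33.069 sabins.
Volume V = 8.5 × 4.8 × 3.5 = 142.8 m³.
RT60 = 0.161 · V / A = 0.161 × 142.8 / 33.069 = 0.70 s.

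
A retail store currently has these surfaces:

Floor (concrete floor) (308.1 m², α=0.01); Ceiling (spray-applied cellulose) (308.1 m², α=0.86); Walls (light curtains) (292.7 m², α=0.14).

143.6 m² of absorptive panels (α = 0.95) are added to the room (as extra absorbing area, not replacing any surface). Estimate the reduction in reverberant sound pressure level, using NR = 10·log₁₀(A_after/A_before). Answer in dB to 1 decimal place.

Equivalent absorption area: A_before = 308.1*0.01 + 308.1*0.86 + 292.7*0.14 = 309.025 m².
Added absorption = 143.6 × 0.95 = 136.420 sabins.
A_after = 309.025 + 136.420 = 445.445 sabins.
Reduction = 10 log₁₀(A_after/A_before) = 10 log₁₀(1.4415) = 1.6 dB.

1.6 dB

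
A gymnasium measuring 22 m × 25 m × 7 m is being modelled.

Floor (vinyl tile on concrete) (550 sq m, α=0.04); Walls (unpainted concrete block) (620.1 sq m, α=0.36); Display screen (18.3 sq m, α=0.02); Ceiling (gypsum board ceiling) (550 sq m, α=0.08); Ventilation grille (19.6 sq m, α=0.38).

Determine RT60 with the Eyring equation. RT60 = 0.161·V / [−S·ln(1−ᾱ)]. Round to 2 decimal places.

1.90 seconds

S = Σ Sᵢ = 1758.0 sq m.
Σ(Sᵢαᵢ) = 550×0.04 + 620.1×0.36 + 18.3×0.02 + 550×0.08 + 19.6×0.38 = 297.050.
ᾱ = 297.050 / 1758.0 = 0.1690.
Eyring denominator: −S ln(1−ᾱ) = 325.451.
V = 22 × 25 × 7 = 3850 m³.
RT60 = 0.161 × 3850 / 325.451 = 1.90 s.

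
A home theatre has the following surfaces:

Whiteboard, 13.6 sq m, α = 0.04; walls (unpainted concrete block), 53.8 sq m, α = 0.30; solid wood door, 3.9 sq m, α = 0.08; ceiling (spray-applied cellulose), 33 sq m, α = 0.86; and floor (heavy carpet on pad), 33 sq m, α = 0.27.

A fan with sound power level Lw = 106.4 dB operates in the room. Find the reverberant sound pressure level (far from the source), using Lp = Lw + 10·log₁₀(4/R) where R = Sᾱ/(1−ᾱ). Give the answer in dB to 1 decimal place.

A = 54.286 sabins; S = 137.3 sq m.
ᾱ = 54.286/137.3 = 0.3954; R = Sᾱ/(1−ᾱ) = 54.286/(1−0.3954) = 89.788 sq m.
Lp = Lw + 10 log₁₀(4/R) = 106.4 -13.51 = 92.9 dB.

92.9 dB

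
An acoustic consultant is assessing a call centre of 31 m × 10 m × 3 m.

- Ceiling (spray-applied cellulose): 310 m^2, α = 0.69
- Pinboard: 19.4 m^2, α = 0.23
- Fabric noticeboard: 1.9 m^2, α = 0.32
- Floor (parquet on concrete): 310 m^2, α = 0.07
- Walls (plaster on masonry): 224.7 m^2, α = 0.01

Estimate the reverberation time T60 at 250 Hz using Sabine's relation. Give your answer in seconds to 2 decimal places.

A = Σ Sᵢαᵢ = 310×0.69 + 19.4×0.23 + 1.9×0.32 + 310×0.07 + 224.7×0.01 = 242.917 sabins.
Volume V = 31 × 10 × 3 = 930 m³.
T = 0.161 V/A = 0.161·930/242.917 = 0.62 s.

0.62 s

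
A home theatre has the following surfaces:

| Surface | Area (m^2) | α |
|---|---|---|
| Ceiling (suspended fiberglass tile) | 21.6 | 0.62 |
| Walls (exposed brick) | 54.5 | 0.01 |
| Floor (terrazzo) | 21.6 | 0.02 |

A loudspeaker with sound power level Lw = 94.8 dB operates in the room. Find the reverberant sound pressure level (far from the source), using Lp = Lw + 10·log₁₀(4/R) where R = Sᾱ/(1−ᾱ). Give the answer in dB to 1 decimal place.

Σ(Sᵢαᵢ) = 21.6×0.62 + 54.5×0.01 + 21.6×0.02 = 14.369; total area S = 97.7 m^2.
ᾱ = 14.369/97.7 = 0.1471; R = Sᾱ/(1−ᾱ) = 14.369/(1−0.1471) = 16.847 m^2.
Lp = Lw + 10 log₁₀(4/R) = 94.8 -6.24 = 88.6 dB.

88.6 dB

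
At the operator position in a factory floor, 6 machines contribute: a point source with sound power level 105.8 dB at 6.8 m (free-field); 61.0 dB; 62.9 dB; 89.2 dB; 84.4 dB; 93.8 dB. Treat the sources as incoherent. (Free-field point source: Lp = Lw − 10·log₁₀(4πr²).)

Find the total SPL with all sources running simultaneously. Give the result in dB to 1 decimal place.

Source at 6.8 m: Lp = 105.8 − 10·log₁₀(4π·6.8²) = 105.8 − 10·log₁₀(581.069) = 78.2 dB.
Sum in the linear (power) domain: Σ 10^(Lᵢ/10) = 10^(78.2/10) + 10^(61.0/10) + 10^(62.9/10) + 10^(89.2/10) + 10^(84.4/10) + 10^(93.8/10) = 3.575e+09.
Back to dB: 10·log₁₀ Σ = 95.5 dB.

95.5 dB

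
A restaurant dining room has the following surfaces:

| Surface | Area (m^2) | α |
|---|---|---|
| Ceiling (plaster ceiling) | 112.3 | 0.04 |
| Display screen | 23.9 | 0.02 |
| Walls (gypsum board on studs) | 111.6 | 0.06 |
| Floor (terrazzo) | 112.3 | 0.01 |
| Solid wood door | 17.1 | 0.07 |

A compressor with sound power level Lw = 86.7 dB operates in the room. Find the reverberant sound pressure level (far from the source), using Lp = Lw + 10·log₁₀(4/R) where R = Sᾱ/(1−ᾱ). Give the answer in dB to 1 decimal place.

Σ(Sᵢαᵢ) = 112.3×0.04 + 23.9×0.02 + 111.6×0.06 + 112.3×0.01 + 17.1×0.07 = 13.986; total area S = 377.2 m^2.
ᾱ = 13.986/377.2 = 0.0371; R = Sᾱ/(1−ᾱ) = 13.986/(1−0.0371) = 14.525 m^2.
Lp = 86.7 + 10·log₁₀(4/14.525) = 86.7 + (-5.60) = 81.1 dB.

81.1 dB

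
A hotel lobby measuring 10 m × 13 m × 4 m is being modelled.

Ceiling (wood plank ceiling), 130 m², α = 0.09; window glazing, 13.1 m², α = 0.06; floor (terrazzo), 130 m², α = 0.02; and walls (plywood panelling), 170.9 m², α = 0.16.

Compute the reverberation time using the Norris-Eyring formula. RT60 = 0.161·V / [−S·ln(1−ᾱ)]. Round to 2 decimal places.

1.88 s

S = Σ Sᵢ = 444.0 m².
Σ(Sᵢαᵢ) = 130×0.09 + 13.1×0.06 + 130×0.02 + 170.9×0.16 = 42.430.
ᾱ = 42.430 / 444.0 = 0.0956.
−S·ln(1−ᾱ) = −444.0 × ln(1 − 0.0956) = 44.615.
V = 10 × 13 × 4 = 520 m³.
T = 0.161·V/[−S·ln(1−ᾱ)] = 0.161·520/44.615 = 1.88 s.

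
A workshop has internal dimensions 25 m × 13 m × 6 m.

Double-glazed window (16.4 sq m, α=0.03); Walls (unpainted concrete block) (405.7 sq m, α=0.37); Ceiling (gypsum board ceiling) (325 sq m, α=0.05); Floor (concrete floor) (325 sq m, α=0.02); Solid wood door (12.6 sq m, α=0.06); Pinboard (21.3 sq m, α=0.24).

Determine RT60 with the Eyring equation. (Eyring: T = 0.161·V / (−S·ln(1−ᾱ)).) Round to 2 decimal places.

S = Σ Sᵢ = 1106.0 sq m.
Absorption A = 16.4×0.03 + 405.7×0.37 + 325×0.05 + 325×0.02 + 12.6×0.06 + 21.3×0.24 = 179.219 sabins.
Mean coefficient ᾱ = A/S = 0.1620.
−S·ln(1−ᾱ) = −1106.0 × ln(1 − 0.1620) = 195.471.
V = 25 × 13 × 6 = 1950 m³.
RT60 = 0.161 × 1950 / 195.471 = 1.61 s.

1.61 sec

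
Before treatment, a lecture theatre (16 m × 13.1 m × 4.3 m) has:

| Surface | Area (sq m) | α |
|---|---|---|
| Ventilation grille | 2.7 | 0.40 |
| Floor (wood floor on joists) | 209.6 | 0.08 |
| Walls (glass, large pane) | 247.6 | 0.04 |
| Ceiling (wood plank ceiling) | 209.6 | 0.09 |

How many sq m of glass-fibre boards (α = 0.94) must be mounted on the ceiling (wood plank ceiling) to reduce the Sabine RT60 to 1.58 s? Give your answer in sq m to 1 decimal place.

53.2

Summing Sᵢαᵢ: 1.080 + 16.768 + 9.904 + 18.864 → A₁ = 46.616 sabins.
V = 901.28 m³. Target absorption A₂ = 0.161 × 901.28 / 1.58 = 91.839 sabins.
Absorption to add: 91.839 − 46.616 = 45.223 sabins.
Net gain per sq m: Δα = 0.94 − 0.09 = 0.85.
Area = ΔA/Δα = 45.223/0.85 = 53.2 sq m.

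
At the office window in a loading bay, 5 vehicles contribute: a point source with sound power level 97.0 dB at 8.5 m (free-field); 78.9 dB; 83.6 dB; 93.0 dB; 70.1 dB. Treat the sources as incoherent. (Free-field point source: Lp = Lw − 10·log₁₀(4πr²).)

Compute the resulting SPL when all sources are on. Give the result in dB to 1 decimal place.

Source at 8.5 m: Lp = 97.0 − 10·log₁₀(4π·8.5²) = 97.0 − 10·log₁₀(907.920) = 67.4 dB.
Sum in the linear (power) domain: Σ 10^(Lᵢ/10) = 10^(67.4/10) + 10^(78.9/10) + 10^(83.6/10) + 10^(93.0/10) + 10^(70.1/10) = 2.318e+09.
Back to dB: 10·log₁₀ Σ = 93.7 dB.

93.7 dB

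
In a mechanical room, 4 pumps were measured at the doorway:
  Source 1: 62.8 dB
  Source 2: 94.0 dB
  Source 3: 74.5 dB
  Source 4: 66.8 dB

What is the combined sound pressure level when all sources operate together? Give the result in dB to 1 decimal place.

Σ 10^(Lᵢ/10) = 2.547e+09.
L_total = 10·log₁₀(2.547e+09) = 94.1 dB.

94.1 dB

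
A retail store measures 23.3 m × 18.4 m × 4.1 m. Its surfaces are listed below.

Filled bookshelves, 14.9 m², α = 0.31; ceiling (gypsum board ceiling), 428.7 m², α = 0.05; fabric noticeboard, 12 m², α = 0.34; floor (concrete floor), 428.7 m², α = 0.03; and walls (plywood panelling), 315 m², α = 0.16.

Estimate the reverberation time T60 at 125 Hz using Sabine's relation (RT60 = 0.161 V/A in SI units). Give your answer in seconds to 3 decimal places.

3.030 sec

A = Σ Sᵢαᵢ = 14.9*0.31 + 428.7*0.05 + 12*0.34 + 428.7*0.03 + 315*0.16 = 93.395 sabins.
V = 23.3·18.4·4.1 = 1757.752 m³.
RT60 = 0.161 · V / A = 0.161 × 1757.752 / 93.395 = 3.030 s.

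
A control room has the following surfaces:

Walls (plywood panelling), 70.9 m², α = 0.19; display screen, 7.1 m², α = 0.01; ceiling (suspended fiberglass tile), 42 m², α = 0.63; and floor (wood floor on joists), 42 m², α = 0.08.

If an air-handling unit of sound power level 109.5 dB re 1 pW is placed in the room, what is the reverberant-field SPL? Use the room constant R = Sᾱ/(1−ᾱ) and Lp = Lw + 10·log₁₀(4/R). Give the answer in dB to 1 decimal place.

97.8 dB

A = 43.362 sabins; S = 162.0 m².
ᾱ = 0.2677, so room constant R = A/(1−ᾱ) = 59.213 m².
Lp = 109.5 + 10·log₁₀(4/59.213) = 109.5 + (-11.70) = 97.8 dB.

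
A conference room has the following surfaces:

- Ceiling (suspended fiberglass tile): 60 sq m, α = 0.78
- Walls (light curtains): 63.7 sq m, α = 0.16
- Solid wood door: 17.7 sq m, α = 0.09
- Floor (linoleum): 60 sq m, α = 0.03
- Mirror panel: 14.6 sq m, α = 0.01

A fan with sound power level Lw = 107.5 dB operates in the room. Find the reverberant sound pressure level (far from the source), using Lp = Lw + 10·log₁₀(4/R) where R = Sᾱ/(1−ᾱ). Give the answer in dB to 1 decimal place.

94.3 dB

A = 60.531 sabins; S = 216.0 sq m.
ᾱ = 60.531/216.0 = 0.2802; R = Sᾱ/(1−ᾱ) = 60.531/(1−0.2802) = 84.094 sq m.
Lp = Lw + 10 log₁₀(4/R) = 107.5 -13.23 = 94.3 dB.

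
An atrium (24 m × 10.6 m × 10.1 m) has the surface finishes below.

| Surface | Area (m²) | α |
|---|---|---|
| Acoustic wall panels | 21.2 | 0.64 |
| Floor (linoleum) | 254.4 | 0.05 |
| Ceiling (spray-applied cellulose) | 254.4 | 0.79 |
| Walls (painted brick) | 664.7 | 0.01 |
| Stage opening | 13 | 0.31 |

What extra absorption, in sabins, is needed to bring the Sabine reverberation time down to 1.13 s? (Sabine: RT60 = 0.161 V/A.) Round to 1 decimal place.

Summing Sᵢαᵢ: 13.568 + 12.720 + 200.976 + 6.647 + 4.030 → A₁ = 237.941 sabins.
Target A₂ = 0.161·2569.44/1.13 = 366.088 sabins (V = 2569.44 m³).
Additional absorption ΔA = 366.088 − 237.941 = 128.1 sabins.

128.1 sabins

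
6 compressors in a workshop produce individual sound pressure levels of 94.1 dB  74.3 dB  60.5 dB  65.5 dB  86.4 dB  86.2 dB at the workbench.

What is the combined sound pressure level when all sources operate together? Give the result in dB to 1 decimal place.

95.4 dB

Sum in the linear (power) domain: Σ 10^(Lᵢ/10) = 10^(94.1/10) + 10^(74.3/10) + 10^(60.5/10) + 10^(65.5/10) + 10^(86.4/10) + 10^(86.2/10) = 3.455e+09.
Back to dB: 10·log₁₀ Σ = 95.4 dB.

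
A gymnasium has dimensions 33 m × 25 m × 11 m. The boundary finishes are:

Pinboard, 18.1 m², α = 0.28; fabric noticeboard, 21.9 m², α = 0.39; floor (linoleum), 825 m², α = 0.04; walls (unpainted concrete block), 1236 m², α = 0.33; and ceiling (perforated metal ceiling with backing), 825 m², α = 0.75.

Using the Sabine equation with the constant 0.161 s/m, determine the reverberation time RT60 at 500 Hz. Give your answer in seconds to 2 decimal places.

1.36 sec

Summing Sᵢαᵢ: 5.068 + 8.541 + 33.000 + 407.880 + 618.750 → A = 1073.239 sabins.
Room volume: 9075 m³.
Sabine: RT60 = 0.161 × 9075 / 1073.239 = 1.36 s.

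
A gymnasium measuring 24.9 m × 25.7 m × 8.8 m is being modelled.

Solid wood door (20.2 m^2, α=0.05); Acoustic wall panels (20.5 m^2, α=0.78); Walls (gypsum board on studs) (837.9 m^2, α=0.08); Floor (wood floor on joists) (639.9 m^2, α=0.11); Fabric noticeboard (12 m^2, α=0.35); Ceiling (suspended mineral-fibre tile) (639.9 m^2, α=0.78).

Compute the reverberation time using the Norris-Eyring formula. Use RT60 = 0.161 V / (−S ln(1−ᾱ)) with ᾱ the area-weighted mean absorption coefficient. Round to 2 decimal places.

1.16 sec

S = Σ Sᵢ = 2170.4 m^2.
Absorption A = 20.2·0.05 + 20.5·0.78 + 837.9·0.08 + 639.9·0.11 + 12·0.35 + 639.9·0.78 = 657.743 sabins.
ᾱ = 657.743 / 2170.4 = 0.3031.
−S·ln(1−ᾱ) = −2170.4 × ln(1 − 0.3031) = 783.760.
V = 24.9 × 25.7 × 8.8 = 5631.384 m³.
RT60 = 0.161 × 5631.384 / 783.760 = 1.16 s.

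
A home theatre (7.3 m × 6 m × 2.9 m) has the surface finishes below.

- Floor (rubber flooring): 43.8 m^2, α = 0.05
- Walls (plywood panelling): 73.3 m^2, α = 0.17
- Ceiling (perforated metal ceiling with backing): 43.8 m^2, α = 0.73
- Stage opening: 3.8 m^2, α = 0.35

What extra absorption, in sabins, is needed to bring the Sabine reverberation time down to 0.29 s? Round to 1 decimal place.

Equivalent absorption area: A₁ = 43.8×0.05 + 73.3×0.17 + 43.8×0.73 + 3.8×0.35 = 47.955 m^2.
V = 127.02 m³. Required absorption A₂ = 0.161 × 127.02 / 0.29 = 70.518 sabins.
ΔA = A₂ − A₁ = 70.518 − 47.955 = 22.6 sabins.

22.6 sabins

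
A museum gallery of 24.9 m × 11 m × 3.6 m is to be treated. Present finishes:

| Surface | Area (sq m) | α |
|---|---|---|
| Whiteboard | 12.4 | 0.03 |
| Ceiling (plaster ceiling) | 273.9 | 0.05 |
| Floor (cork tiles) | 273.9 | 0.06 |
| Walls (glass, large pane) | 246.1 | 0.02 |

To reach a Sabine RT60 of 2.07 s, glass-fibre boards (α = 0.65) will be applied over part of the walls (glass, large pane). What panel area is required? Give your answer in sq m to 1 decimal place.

65.5

Total absorption A₁ = 12.4×0.03 + 273.9×0.05 + 273.9×0.06 + 246.1×0.02
  = 0.372 + 13.695 + 16.434 + 4.922 = 35.423 sq m sabins.
V = 986.04 m³. Target absorption A₂ = 0.161 × 986.04 / 2.07 = 76.692 sabins.
ΔA needed = 76.692 − 35.423 = 41.269 sabins.
Each sq m of panel replacing the walls (glass, large pane) adds (0.65 − 0.02) = 0.63 sabins.
Area = ΔA/Δα = 41.269/0.63 = 65.5 sq m.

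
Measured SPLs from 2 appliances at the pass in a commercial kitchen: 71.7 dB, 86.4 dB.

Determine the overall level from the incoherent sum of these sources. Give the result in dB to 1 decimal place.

86.5 dB

Converting to relative power and adding: 10^(71.7/10) + 10^(86.4/10) = 4.513e+08.
L_total = 10·log₁₀(4.513e+08) = 86.5 dB.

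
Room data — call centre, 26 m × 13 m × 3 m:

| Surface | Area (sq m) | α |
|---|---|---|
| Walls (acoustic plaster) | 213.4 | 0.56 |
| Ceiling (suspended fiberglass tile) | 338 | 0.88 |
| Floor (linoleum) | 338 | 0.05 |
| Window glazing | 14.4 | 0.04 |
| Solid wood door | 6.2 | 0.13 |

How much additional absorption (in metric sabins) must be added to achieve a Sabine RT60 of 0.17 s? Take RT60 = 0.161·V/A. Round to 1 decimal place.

A₁ = Σ Sᵢαᵢ = 213.4×0.56 + 338×0.88 + 338×0.05 + 14.4×0.04 + 6.2×0.13 = 435.226 sabins.
For T = 0.17 s, need A₂ = 0.161·V/T = 0.161·1014/0.17 = 960.318 sabins.
ΔA = A₂ − A₁ = 960.318 − 435.226 = 525.1 sabins.

525.1 sabins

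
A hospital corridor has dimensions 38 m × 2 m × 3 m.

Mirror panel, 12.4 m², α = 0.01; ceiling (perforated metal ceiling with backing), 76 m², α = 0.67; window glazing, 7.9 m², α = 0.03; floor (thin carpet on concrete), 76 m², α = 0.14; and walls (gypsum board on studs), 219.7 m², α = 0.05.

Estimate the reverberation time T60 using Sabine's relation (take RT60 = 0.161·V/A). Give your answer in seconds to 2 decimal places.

0.50 sec

Total absorption A = 12.4×0.01 + 76×0.67 + 7.9×0.03 + 76×0.14 + 219.7×0.05
  = 0.124 + 50.920 + 0.237 + 10.640 + 10.985 = 72.906 m² sabins.
Volume V = 38 × 2 × 3 = 228 m³.
Sabine: RT60 = 0.161 × 228 / 72.906 = 0.50 s.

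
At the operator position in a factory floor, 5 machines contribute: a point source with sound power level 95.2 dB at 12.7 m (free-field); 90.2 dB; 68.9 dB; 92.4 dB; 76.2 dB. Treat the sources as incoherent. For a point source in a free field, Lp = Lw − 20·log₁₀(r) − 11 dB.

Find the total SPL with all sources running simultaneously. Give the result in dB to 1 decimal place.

94.5 dB

Source at 12.7 m: Lp = 95.2 − 20·log₁₀(12.7) − 11 = 62.1 dB.
Sum in the linear (power) domain: Σ 10^(Lᵢ/10) = 10^(62.1/10) + 10^(90.2/10) + 10^(68.9/10) + 10^(92.4/10) + 10^(76.2/10) = 2.836e+09.
L_total = 10·log₁₀(2.836e+09) = 94.5 dB.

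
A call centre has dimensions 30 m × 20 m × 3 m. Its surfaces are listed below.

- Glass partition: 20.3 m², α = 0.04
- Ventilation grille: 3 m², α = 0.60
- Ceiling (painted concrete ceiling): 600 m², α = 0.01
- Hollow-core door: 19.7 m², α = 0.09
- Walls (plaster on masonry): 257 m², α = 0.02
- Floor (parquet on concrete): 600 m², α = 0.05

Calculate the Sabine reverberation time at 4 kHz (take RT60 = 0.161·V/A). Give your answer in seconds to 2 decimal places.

6.37 sec

Summing Sᵢαᵢ: 0.812 + 1.800 + 6.000 + 1.773 + 5.140 + 30.000 → A = 45.525 sabins.
V = 30·20·3 = 1800 m³.
Sabine: RT60 = 0.161 × 1800 / 45.525 = 6.37 s.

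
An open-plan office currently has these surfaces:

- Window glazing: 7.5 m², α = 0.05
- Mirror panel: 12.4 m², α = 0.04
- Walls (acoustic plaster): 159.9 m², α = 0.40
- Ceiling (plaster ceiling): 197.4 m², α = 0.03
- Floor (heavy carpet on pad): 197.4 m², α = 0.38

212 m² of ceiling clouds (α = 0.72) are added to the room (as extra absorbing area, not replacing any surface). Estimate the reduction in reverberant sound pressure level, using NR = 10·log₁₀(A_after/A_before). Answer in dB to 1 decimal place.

Total absorption A_before = 7.5*0.05 + 12.4*0.04 + 159.9*0.40 + 197.4*0.03 + 197.4*0.38
  = 0.375 + 0.496 + 63.960 + 5.922 + 75.012 = 145.765 m² sabins.
Added absorption = 212 × 0.72 = 152.640 sabins.
A_after = 145.765 + 152.640 = 298.405 sabins.
NR = 10·log₁₀(298.405/145.765) = 3.1 dB.

3.1 dB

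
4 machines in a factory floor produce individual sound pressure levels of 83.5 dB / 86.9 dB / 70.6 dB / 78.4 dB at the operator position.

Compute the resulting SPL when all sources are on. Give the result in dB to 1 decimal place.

Σ 10^(Lᵢ/10) = 7.943e+08.
Back to dB: 10·log₁₀ Σ = 89.0 dB.

89.0 dB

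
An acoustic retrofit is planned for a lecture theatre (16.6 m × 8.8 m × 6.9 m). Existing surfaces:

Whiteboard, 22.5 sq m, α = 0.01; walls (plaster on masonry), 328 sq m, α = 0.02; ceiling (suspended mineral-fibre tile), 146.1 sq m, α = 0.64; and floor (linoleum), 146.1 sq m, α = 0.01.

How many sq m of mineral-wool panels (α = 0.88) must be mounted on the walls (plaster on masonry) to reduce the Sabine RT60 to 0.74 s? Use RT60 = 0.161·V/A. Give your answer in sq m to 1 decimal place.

136.7

A₁ = Σ Sᵢαᵢ = 22.5×0.01 + 328×0.02 + 146.1×0.64 + 146.1×0.01 = 101.750 sabins.
V = 1007.952 m³. Target absorption A₂ = 0.161 × 1007.952 / 0.74 = 219.298 sabins.
ΔA needed = 219.298 − 101.750 = 117.548 sabins.
Each sq m of panel replacing the walls (plaster on masonry) adds (0.88 − 0.02) = 0.86 sabins.
Area = ΔA/Δα = 117.548/0.86 = 136.7 sq m.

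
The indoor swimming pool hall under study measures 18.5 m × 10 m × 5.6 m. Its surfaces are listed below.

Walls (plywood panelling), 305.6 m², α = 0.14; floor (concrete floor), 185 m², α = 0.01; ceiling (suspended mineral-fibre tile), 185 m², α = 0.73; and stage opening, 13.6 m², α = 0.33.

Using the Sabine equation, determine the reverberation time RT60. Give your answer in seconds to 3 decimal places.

Equivalent absorption area: A = 305.6*0.14 + 185*0.01 + 185*0.73 + 13.6*0.33 = 184.172 m².
Room volume: 1036 m³.
T = 0.161 V/A = 0.161·1036/184.172 = 0.906 s.

0.906 s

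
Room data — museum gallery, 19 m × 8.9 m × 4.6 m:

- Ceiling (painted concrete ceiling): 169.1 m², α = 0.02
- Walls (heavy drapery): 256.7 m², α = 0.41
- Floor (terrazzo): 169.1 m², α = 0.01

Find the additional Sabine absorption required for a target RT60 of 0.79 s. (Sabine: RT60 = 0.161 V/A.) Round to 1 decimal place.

Summing Sᵢαᵢ: 3.382 + 105.247 + 1.691 → A₁ = 110.320 sabins.
For T = 0.79 s, need A₂ = 0.161·V/T = 0.161·777.86/0.79 = 158.526 sabins.
Additional absorption ΔA = 158.526 − 110.320 = 48.2 sabins.

48.2 sabins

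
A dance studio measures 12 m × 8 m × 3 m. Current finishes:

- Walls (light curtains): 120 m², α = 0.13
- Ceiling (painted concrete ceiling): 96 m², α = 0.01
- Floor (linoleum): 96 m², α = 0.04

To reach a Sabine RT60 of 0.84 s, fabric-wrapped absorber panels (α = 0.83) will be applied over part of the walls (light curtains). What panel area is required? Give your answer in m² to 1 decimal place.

Total absorption A₁ = 120·0.13 + 96·0.01 + 96·0.04
  = 15.600 + 0.960 + 3.840 = 20.400 m² sabins.
Required A₂ = 0.161·288/0.84 = 55.200 sabins.
Absorption to add: 55.200 − 20.400 = 34.800 sabins.
Each m² of panel replacing the walls (light curtains) adds (0.83 − 0.13) = 0.70 sabins.
Panel area = 34.800 / 0.70 = 49.7 m².

49.7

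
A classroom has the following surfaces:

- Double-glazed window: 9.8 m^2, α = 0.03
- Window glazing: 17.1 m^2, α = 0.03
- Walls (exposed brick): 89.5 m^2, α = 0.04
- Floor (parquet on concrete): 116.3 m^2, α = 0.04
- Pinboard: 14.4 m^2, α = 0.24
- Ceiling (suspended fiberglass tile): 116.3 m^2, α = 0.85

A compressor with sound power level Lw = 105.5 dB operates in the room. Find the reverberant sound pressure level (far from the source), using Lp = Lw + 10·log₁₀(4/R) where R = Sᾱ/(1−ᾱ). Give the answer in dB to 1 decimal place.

A = 111.350 sabins; S = 363.4 m^2.
ᾱ = 0.3064, so room constant R = A/(1−ᾱ) = 160.539 m^2.
Lp = Lw + 10 log₁₀(4/R) = 105.5 -16.04 = 89.5 dB.

89.5 dB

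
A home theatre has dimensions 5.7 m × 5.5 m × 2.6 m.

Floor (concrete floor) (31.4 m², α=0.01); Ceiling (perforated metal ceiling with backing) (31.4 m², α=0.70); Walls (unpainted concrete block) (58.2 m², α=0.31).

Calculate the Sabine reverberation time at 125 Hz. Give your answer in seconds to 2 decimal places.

0.33 sec

Summing Sᵢαᵢ: 0.314 + 21.980 + 18.042 → A = 40.336 sabins.
Volume V = 5.7 × 5.5 × 2.6 = 81.51 m³.
Sabine: RT60 = 0.161 × 81.51 / 40.336 = 0.33 s.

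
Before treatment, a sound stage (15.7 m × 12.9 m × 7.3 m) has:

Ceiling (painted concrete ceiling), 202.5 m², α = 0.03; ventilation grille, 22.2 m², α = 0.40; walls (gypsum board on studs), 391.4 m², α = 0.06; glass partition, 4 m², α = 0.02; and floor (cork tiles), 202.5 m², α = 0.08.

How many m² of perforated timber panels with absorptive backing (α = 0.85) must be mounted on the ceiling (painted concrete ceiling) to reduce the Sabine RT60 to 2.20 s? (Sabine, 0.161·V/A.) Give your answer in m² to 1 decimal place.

Summing Sᵢαᵢ: 6.075 + 8.880 + 23.484 + 0.080 + 16.200 → A₁ = 54.719 sabins.
V = 1478.469 m³. Target absorption A₂ = 0.161 × 1478.469 / 2.20 = 108.197 sabins.
Absorption to add: 108.197 − 54.719 = 53.478 sabins.
Each m² of panel replacing the ceiling (painted concrete ceiling) adds (0.85 − 0.03) = 0.82 sabins.
Panel area = 53.478 / 0.82 = 65.2 m².

65.2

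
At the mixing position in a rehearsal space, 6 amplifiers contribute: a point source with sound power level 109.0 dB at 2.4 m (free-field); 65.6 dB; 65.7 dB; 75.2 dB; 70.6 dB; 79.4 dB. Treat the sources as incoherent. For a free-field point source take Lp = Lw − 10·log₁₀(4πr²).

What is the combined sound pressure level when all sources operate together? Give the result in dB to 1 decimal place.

Source at 2.4 m: Lp = 109.0 − 10·log₁₀(4π·2.4²) = 109.0 − 10·log₁₀(72.382) = 90.4 dB.
Converting to relative power and adding: 10^(90.4/10) + 10^(65.6/10) + 10^(65.7/10) + 10^(75.2/10) + 10^(70.6/10) + 10^(79.4/10) = 1.236e+09.
Back to dB: 10·log₁₀ Σ = 90.9 dB.

90.9 dB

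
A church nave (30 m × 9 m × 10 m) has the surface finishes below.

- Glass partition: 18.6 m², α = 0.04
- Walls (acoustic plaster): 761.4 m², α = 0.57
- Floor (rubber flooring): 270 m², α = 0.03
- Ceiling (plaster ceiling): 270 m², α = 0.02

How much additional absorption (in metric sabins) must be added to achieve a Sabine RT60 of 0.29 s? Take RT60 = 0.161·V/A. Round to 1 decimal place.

Total absorption A₁ = 18.6·0.04 + 761.4·0.57 + 270·0.03 + 270·0.02
  = 0.744 + 433.998 + 8.100 + 5.400 = 448.242 m² sabins.
V = 2700 m³. Required absorption A₂ = 0.161 × 2700 / 0.29 = 1498.966 sabins.
Additional absorption ΔA = 1498.966 − 448.242 = 1050.7 sabins.

1050.7 sabins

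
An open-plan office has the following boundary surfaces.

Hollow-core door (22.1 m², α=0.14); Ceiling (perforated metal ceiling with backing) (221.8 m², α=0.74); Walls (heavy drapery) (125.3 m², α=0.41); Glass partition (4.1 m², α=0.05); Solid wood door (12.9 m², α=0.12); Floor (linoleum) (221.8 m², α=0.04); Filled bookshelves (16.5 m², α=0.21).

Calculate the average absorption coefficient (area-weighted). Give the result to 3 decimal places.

0.373

S = Σ Sᵢ = 22.1 + 221.8 + 125.3 + 4.1 + 12.9 + 221.8 + 16.5 = 624.5 m².
A = 22.1·0.14 + 221.8·0.74 + 125.3·0.41 + 4.1·0.05 + 12.9·0.12 + 221.8·0.04 + 16.5·0.21 = 232.689 sabins.
ᾱ = 232.689 / 624.5 = 0.373.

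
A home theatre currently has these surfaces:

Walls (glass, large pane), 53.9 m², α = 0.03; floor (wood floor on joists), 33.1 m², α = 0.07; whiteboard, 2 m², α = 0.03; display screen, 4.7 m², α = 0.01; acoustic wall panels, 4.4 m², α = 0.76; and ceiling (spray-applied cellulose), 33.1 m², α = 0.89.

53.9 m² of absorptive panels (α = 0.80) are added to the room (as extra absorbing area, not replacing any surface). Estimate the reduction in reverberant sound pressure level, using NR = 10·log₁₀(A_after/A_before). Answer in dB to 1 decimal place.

Equivalent absorption area: A_before = 53.9×0.03 + 33.1×0.07 + 2×0.03 + 4.7×0.01 + 4.4×0.76 + 33.1×0.89 = 36.844 m².
Added absorption = 53.9 × 0.80 = 43.120 sabins.
A_after = 36.844 + 43.120 = 79.964 sabins.
NR = 10·log₁₀(79.964/36.844) = 3.4 dB.

3.4 dB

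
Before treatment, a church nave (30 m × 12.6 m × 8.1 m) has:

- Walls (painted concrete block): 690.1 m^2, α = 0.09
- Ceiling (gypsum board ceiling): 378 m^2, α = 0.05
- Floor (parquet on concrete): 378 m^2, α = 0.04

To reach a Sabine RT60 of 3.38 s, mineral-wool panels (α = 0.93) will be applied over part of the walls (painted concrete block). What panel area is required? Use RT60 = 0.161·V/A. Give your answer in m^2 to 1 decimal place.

59.2

Summing Sᵢαᵢ: 62.109 + 18.900 + 15.120 → A₁ = 96.129 sabins.
Required A₂ = 0.161·3061.8/3.38 = 145.843 sabins.
Absorption to add: 145.843 − 96.129 = 49.714 sabins.
Net gain per m^2: Δα = 0.93 − 0.09 = 0.84.
Panel area = 49.714 / 0.84 = 59.2 m^2.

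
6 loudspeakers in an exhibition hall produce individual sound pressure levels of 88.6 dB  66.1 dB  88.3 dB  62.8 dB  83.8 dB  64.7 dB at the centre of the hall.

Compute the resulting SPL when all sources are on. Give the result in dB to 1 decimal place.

Converting to relative power and adding: 10^(88.6/10) + 10^(66.1/10) + 10^(88.3/10) + 10^(62.8/10) + 10^(83.8/10) + 10^(64.7/10) = 1.649e+09.
Back to dB: 10·log₁₀ Σ = 92.2 dB.

92.2 dB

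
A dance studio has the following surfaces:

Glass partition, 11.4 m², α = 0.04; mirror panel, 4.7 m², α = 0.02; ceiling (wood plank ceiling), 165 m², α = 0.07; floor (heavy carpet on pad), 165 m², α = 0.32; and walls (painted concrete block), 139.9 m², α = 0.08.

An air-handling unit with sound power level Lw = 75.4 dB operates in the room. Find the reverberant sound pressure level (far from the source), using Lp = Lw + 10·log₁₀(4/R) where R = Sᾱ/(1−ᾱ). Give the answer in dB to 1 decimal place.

Σ(Sᵢαᵢ) = 11.4×0.04 + 4.7×0.02 + 165×0.07 + 165×0.32 + 139.9×0.08 = 76.092; total area S = 486.0 m².
ᾱ = 0.1566, so room constant R = A/(1−ᾱ) = 90.221 m².
Lp = Lw + 10 log₁₀(4/R) = 75.4 -13.53 = 61.9 dB.

61.9 dB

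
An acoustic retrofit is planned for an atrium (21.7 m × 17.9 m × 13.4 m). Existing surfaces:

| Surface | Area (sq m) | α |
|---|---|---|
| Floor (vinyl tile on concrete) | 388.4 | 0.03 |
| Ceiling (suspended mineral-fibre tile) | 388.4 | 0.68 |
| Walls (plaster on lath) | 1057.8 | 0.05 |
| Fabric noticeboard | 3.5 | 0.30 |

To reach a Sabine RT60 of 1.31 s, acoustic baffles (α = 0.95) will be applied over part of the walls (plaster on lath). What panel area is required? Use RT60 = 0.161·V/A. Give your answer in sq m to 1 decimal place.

Total absorption A₁ = 388.4·0.03 + 388.4·0.68 + 1057.8·0.05 + 3.5·0.30
  = 11.652 + 264.112 + 52.890 + 1.050 = 329.704 sq m sabins.
V = 5204.962 m³. Target absorption A₂ = 0.161 × 5204.962 / 1.31 = 639.694 sabins.
ΔA needed = 639.694 − 329.704 = 309.990 sabins.
Net gain per sq m: Δα = 0.95 − 0.05 = 0.90.
Area = ΔA/Δα = 309.990/0.90 = 344.4 sq m.

344.4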